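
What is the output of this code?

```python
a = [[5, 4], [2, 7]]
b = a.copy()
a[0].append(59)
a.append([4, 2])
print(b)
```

Key concept: shallow copy with nested lists.
Step by step:
`a = [[5, 4], [2, 7]]` → a = [[5, 4], [2, 7]]
`b = a.copy()` → b = [[5, 4], [2, 7]]
`a[0].append(59)` → a = [[5, 4, 59], [2, 7]]; b = [[5, 4, 59], [2, 7]]
`a.append([4, 2])` → a = [[5, 4, 59], [2, 7], [4, 2]]
`print(b)` → prints [[5, 4, 59], [2, 7]]

Answer: [[5, 4, 59], [2, 7]]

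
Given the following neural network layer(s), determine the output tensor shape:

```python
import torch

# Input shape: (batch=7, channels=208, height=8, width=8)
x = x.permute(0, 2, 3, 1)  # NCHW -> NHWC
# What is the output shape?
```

Input: (7, 208, 8, 8) -> Output: (7, 8, 8, 208)

Answer: (7, 8, 8, 208)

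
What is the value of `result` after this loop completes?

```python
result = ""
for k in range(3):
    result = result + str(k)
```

Concatenate digits 0 to 2
`result` takes the values: "" → "0" → "01" → "012"

Answer: "012"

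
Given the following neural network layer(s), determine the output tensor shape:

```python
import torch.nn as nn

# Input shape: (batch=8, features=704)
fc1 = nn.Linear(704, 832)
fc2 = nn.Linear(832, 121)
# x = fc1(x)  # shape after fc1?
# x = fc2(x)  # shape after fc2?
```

Input: (8, 704) -> after fc1: (8, 832) -> Output: (8, 121)

Answer: (8, 121)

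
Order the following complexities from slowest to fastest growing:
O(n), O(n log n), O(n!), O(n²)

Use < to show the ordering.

Ordered by growth rate: O(n) < O(n log n) < O(n²) < O(n!)

Answer: O(n) < O(n log n) < O(n²) < O(n!)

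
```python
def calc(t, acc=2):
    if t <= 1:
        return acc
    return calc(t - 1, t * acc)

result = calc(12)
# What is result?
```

Accumulator trace (n, acc): (12, 2) -> (11, 24) -> (10, 264) -> (9, 2640) -> (8, 23760) -> (7, 190080) -> (6, 1330560) -> (5, 7983360) -> (4, 39916800) -> (3, 159667200) -> (2, 479001600) -> (1, 958003200) -> return 958003200

Answer: 958003200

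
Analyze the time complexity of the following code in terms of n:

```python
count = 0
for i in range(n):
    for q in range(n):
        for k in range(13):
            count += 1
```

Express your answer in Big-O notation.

Each loop level contributes: n × n × 1. Multiplying the contributions gives O(n^2).

Answer: O(n^2)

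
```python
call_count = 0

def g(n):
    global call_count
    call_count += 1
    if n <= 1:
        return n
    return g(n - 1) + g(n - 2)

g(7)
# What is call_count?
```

Calls(n) = 1 + Calls(n-1) + Calls(n-2); Calls(0)=Calls(1)=1. For n=7 this gives 41.

Answer: 41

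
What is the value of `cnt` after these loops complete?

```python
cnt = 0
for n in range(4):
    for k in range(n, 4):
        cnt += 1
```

Upper triangle: 4 + 3 + ... + 1
`cnt` takes the values: 0 → 1 → 2 → 3 → 4 → 5 → 6 → 7 → 8 → 9 → 10

Answer: 10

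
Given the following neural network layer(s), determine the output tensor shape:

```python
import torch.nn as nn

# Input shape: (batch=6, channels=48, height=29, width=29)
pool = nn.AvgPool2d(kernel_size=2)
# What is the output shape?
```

Input: (6, 48, 29, 29) -> Output: (6, 48, 14, 14)

Answer: (6, 48, 14, 14)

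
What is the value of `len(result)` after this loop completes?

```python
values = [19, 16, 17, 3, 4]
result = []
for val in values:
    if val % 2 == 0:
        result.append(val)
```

Count even numbers in [19, 16, 17, 3, 4]
`result` takes the values: [] → [16] → [16, 4]
So `len(result)` = 2

Answer: 2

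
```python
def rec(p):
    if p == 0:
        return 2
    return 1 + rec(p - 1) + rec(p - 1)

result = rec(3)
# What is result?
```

rec(p) = 1 + 2·rec(p-1), rec(0)=2. Closed form: (2+1)·2^3 - 1 = 23.

Answer: 23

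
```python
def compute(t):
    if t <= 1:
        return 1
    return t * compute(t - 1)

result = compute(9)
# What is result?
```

compute(9) = 9 * 8 * 7 * 6 * 5 * 4 * 3 * 2 * 1 = 362880

Answer: 362880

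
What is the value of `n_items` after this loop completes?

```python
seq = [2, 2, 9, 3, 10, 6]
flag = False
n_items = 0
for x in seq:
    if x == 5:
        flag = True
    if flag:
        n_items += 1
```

Count elements after first 5 in [2, 2, 9, 3, 10, 6]
`n_items` takes the values: 0

Answer: 0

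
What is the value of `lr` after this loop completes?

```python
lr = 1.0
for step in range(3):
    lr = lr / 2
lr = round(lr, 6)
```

Halving LR 3 times: 1 / 2^3
`lr` takes the values: 1.0 → 0.5 → 0.25 → 0.125

Answer: 0.125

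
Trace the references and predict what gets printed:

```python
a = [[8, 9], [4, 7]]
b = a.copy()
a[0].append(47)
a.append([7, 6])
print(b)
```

Key concept: shallow copy with nested lists.
Step by step:
`a = [[8, 9], [4, 7]]` → a = [[8, 9], [4, 7]]
`b = a.copy()` → b = [[8, 9], [4, 7]]
`a[0].append(47)` → a = [[8, 9, 47], [4, 7]]; b = [[8, 9, 47], [4, 7]]
`a.append([7, 6])` → a = [[8, 9, 47], [4, 7], [7, 6]]
`print(b)` → prints [[8, 9, 47], [4, 7]]

Answer: [[8, 9, 47], [4, 7]]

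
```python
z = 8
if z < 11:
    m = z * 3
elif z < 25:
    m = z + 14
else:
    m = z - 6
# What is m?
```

Trace:
`z = 8` → z = 8
`if z < 11: ...` → z < 11 is True → m = 24
So m = 24

Answer: 24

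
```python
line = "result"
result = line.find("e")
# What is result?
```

Trace:
`line = "result"` → line = 'result'
`result = line.find("e")` → result = 1
So result = 1

Answer: 1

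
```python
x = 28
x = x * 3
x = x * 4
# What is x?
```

Trace:
`x = 28` → x = 28
`x = x * 3` → x = 84
`x = x * 4` → x = 336
So x = 336

Answer: 336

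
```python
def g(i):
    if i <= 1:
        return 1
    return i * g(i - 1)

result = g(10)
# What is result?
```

g(10) = 10 * 9 * 8 * 7 * 6 * 5 * 4 * 3 * 2 * 1 = 3628800

Answer: 3628800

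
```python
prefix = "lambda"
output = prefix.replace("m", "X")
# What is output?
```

Trace:
`prefix = "lambda"` → prefix = 'lambda'
`output = prefix.replace("m", "X")` → output = 'laXbda'
So output = 'laXbda'

Answer: 'laXbda'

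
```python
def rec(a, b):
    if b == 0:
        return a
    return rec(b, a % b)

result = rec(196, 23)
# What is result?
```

rec(196, 23) -> rec(23, 12) -> rec(12, 11) -> rec(11, 1) -> rec(1, 0) -> 1

Answer: 1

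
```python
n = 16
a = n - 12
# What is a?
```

Trace:
`n = 16` → n = 16
`a = n - 12` → a = 4
So a = 4

Answer: 4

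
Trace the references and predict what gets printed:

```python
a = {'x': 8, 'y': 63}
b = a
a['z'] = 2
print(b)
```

Key concept: dict aliasing.
Step by step:
`a = {'x': 8, 'y': 63}` → a = {'x': 8, 'y': 63}
`b = a` → b = {'x': 8, 'y': 63} (same object as a)
`a['z'] = 2` → a = {'x': 8, 'y': 63, 'z': 2} (same object as b); b = {'x': 8, 'y': 63, 'z': 2} (same object as a)
`print(b)` → prints {'x': 8, 'y': 63, 'z': 2}

Answer: {'x': 8, 'y': 63, 'z': 2}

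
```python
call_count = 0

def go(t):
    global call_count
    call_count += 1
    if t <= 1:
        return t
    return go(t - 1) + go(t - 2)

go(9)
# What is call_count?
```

Calls(t) = 1 + Calls(t-1) + Calls(t-2); Calls(0)=Calls(1)=1. For t=9 this gives 109.

Answer: 109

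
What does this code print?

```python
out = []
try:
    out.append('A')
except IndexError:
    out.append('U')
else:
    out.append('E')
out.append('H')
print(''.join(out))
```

Execution trace: 'A' (try body, no exception) → 'E' (else) → 'H' (after the try/except). Output: AEH

Answer: AEH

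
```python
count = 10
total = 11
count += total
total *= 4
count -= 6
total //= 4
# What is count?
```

Trace:
`count = 10` → count = 10
`total = 11` → total = 11
`count += total` → count = 21
`total *= 4` → total = 44
`count -= 6` → count = 15
`total //= 4` → total = 11
So count = 15

Answer: 15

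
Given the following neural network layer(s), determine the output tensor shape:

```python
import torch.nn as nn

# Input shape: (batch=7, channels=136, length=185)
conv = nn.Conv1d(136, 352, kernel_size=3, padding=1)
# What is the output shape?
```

Input: (7, 136, 185) -> Output: (7, 352, 185)

Answer: (7, 352, 185)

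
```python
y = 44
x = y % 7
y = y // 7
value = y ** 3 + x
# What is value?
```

Trace:
`y = 44` → y = 44
`x = y % 7` → x = 2
`y = y // 7` → y = 6
`value = y ** 3 + x` → value = 218
So value = 218

Answer: 218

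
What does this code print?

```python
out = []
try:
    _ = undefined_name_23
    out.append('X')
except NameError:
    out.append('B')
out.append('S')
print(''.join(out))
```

Execution trace: 'B' (except NameError) → 'S' (after the try/except). Output: BS

Answer: BS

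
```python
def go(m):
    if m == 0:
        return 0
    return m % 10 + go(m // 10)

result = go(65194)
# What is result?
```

Sum of digits of 65194: 4 + 9 + 1 + 5 + 6 = 25

Answer: 25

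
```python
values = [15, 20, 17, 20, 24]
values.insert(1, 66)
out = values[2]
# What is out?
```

Trace:
`values = [15, 20, 17, 20, 24]` → values = [15, 20, 17, 20, 24]
`values.insert(1, 66)` → values = [15, 66, 20, 17, 20, 24]
`out = values[2]` → out = 20
So out = 20

Answer: 20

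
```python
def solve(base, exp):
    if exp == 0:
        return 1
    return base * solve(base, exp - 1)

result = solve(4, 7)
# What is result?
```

solve(4, 7) = 4 * 4 * 4 * 4 * 4 * 4 * 4 = 16384

Answer: 16384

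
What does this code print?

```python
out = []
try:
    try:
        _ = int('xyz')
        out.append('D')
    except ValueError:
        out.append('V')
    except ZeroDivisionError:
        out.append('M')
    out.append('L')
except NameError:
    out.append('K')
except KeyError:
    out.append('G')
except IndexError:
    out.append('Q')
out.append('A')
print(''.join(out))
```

Execution trace: 'V' (inner except ValueError) → 'L' (try body, no exception) → 'A' (after the try/except). Output: VLA

Answer: VLA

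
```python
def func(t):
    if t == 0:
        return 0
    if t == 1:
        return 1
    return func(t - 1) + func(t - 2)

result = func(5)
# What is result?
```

Build up from base cases: func(0)=0, func(1)=1, func(2)=1, func(3)=2, func(4)=3, func(5)=5

Answer: 5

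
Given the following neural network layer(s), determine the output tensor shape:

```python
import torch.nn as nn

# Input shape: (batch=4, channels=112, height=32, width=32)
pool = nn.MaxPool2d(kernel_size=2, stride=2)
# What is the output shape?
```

Input: (4, 112, 32, 32) -> Output: (4, 112, 16, 16)

Answer: (4, 112, 16, 16)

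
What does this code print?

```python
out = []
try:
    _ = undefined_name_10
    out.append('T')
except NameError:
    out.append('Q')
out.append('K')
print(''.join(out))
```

Execution trace: 'Q' (except NameError) → 'K' (after the try/except). Output: QK

Answer: QK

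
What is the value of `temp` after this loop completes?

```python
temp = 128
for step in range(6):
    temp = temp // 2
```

Halve 6 times: 128 // 2^6 = 2
`temp` takes the values: 128 → 64 → 32 → 16 → 8 → 4 → 2

Answer: 2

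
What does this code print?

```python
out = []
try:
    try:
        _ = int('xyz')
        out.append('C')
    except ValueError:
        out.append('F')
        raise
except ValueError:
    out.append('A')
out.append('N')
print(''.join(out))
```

Execution trace: 'F' (inner except ValueError) → 'A' (outer except ValueError) → 'N' (after the try/except). Output: FAN

Answer: FAN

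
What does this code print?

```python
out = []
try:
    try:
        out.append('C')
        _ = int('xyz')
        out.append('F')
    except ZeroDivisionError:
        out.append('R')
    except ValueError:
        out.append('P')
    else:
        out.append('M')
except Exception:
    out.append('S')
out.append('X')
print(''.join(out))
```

Execution trace: 'C' (inner try body) → 'P' (inner except ValueError) → 'X' (after the try/except). Output: CPX

Answer: CPX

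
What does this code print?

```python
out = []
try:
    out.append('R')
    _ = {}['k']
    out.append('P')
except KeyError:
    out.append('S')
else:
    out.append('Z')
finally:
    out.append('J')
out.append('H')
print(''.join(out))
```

Execution trace: 'R' (try body) → 'S' (except KeyError) → 'J' (finally) → 'H' (after the try/except). Output: RSJH

Answer: RSJH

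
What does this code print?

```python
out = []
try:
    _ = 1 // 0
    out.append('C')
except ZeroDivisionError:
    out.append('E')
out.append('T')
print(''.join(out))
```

Execution trace: 'E' (except ZeroDivisionError) → 'T' (after the try/except). Output: ET

Answer: ET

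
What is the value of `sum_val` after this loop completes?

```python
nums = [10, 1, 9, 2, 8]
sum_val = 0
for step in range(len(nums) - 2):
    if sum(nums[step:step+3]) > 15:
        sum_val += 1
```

Count windows with sum > 15
`sum_val` takes the values: 0 → 1 → 2

Answer: 2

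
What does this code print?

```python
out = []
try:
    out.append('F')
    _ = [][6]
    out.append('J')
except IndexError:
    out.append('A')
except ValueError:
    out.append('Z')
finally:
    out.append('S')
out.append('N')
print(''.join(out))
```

Execution trace: 'F' (try body) → 'A' (except IndexError) → 'S' (finally) → 'N' (after the try/except). Output: FASN

Answer: FASN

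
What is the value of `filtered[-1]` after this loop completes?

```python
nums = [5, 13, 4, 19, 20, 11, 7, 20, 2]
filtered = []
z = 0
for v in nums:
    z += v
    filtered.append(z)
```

Cumulative sum ends at 101
`filtered` takes the values: [] → [5] → [5, 18] → [5, 18, 22] → [5, 18, 22, 41] → [5, 18, 22, 41, 61] → [5, 18, 22, 41, 61, 72] → [5, 18, 22, 41, 61, 72, 79] → [5, 18, 22, 41, 61, 72, 79, 99] → [5, 18, 22, 41, 61, 72, 79, 99, 101]
So `filtered[-1]` = 101

Answer: 101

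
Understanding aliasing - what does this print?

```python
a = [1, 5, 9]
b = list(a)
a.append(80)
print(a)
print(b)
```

Key concept: list() constructor creates copy.
Step by step:
`a = [1, 5, 9]` → a = [1, 5, 9]
`b = list(a)` → b = [1, 5, 9]
`a.append(80)` → a = [1, 5, 9, 80]
`print(a)` → prints [1, 5, 9, 80]
`print(b)` → prints [1, 5, 9]

Answer:
[1, 5, 9, 80]
[1, 5, 9]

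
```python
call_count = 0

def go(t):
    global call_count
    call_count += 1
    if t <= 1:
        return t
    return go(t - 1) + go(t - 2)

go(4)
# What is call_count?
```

Calls(t) = 1 + Calls(t-1) + Calls(t-2); Calls(0)=Calls(1)=1. For t=4 this gives 9.

Answer: 9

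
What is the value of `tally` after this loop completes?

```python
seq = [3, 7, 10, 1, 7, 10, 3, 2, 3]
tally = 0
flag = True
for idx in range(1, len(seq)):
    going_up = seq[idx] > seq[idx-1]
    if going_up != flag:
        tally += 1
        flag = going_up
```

Count direction changes in [3, 7, 10, 1, 7, 10, 3, 2, 3]
`tally` takes the values: 0 → 1 → 2 → 3 → 4

Answer: 4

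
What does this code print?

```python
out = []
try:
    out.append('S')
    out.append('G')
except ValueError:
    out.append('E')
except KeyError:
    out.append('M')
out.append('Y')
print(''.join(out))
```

Execution trace: 'S' (try body) → 'G' (try body, no exception) → 'Y' (after the try/except). Output: SGY

Answer: SGY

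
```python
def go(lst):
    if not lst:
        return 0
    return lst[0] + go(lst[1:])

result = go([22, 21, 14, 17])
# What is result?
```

22 + 21 + 14 + 17 + 0 = 74

Answer: 74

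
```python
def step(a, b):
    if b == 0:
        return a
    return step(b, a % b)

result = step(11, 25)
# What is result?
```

step(11, 25) -> step(25, 11) -> step(11, 3) -> step(3, 2) -> step(2, 1) -> step(1, 0) -> 1

Answer: 1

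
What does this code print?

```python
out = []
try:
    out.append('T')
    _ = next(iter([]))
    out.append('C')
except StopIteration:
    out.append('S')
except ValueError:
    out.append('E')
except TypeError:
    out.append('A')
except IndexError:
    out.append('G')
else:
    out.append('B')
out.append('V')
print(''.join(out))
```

Execution trace: 'T' (try body) → 'S' (except StopIteration) → 'V' (after the try/except). Output: TSV

Answer: TSV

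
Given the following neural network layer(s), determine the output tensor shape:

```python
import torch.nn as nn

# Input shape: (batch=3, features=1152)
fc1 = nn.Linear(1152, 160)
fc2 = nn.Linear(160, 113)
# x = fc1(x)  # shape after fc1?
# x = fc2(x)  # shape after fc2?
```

Input: (3, 1152) -> after fc1: (3, 160) -> Output: (3, 113)

Answer: (3, 113)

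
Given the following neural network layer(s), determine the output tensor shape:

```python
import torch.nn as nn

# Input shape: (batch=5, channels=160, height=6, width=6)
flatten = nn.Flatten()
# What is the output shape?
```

Input: (5, 160, 6, 6) -> Output: (5, 5760)

Answer: (5, 5760)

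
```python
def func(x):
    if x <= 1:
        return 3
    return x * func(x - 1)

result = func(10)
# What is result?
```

func(10) = 10 * 9 * 8 * 7 * 6 * 5 * 4 * 3 * 2 * 3 = 10886400

Answer: 10886400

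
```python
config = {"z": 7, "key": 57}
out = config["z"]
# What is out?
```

Trace:
`config = {"z": 7, "key": 57}` → config = {'z': 7, 'key': 57}
`out = config["z"]` → out = 7
So out = 7

Answer: 7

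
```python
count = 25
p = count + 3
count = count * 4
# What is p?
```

Trace:
`count = 25` → count = 25
`p = count + 3` → p = 28
`count = count * 4` → count = 100
So p = 28

Answer: 28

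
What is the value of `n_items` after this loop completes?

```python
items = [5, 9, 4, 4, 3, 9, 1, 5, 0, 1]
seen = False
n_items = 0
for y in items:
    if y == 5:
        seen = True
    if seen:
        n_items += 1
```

Count elements after first 5 in [5, 9, 4, 4, 3, 9, 1, 5, 0, 1]
`n_items` takes the values: 0 → 1 → 2 → 3 → 4 → 5 → 6 → 7 → 8 → 9 → 10

Answer: 10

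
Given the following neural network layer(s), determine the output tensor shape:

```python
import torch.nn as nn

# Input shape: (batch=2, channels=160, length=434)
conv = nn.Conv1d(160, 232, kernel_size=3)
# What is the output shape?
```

Input: (2, 160, 434) -> Output: (2, 232, 432)

Answer: (2, 232, 432)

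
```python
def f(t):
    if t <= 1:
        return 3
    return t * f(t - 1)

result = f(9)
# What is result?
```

f(9) = 9 * 8 * 7 * 6 * 5 * 4 * 3 * 2 * 3 = 1088640

Answer: 1088640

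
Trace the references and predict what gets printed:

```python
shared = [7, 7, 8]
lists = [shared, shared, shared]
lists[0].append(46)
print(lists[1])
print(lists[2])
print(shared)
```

Key concept: list of same reference.
Step by step:
`shared = [7, 7, 8]` → shared = [7, 7, 8]
`lists = [shared, shared, shared]` → lists = [[7, 7, 8], [7, 7, 8], [7, 7, 8]]
`lists[0].append(46)` → shared = [7, 7, 8, 46]; lists = [[7, 7, 8, 46], [7, 7, 8, 46], [7, 7, 8, 46]]
`print(lists[1])` → prints [7, 7, 8, 46]
`print(lists[2])` → prints [7, 7, 8, 46]
`print(shared)` → prints [7, 7, 8, 46]

Answer:
[7, 7, 8, 46]
[7, 7, 8, 46]
[7, 7, 8, 46]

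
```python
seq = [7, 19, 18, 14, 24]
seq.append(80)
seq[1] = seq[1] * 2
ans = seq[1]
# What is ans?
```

Trace:
`seq = [7, 19, 18, 14, 24]` → seq = [7, 19, 18, 14, 24]
`seq.append(80)` → seq = [7, 19, 18, 14, 24, 80]
`seq[1] = seq[1] * 2` → seq = [7, 38, 18, 14, 24, 80]
`ans = seq[1]` → ans = 38
So ans = 38

Answer: 38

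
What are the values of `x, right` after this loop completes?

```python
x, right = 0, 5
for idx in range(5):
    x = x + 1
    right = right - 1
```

x goes 0→5, right goes 5→0
`x, right` takes the values: (0, 5) → (1, 5) → (1, 4) → (2, 4) → (2, 3) → (3, 3) → (3, 2) → (4, 2) → (4, 1) → (5, 1) → (5, 0)

Answer: 5, 0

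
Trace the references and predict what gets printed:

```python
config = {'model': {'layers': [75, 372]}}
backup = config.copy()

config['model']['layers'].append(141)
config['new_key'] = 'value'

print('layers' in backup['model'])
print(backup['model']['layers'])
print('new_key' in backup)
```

Key concept: shallow copy gotcha with nested dict.
Step by step:
`config = {'model': {'layers': [75, 372]}}` → config = {'model': {'layers': [75, 372]}}
`backup = config.copy()` → backup = {'model': {'layers': [75, 372]}}
`config['model']['layers'].append(141)` → config = {'model': {'layers': [75, 372, 141]}}; backup = {'model': {'layers': [75, 372, 141]}}
`config['new_key'] = 'value'` → config = {'model': {'layers': [75, 372, 141]}, 'new_key': 'value'}
`print('layers' in backup['model'])` → prints True
`print(backup['model']['layers'])` → prints [75, 372, 141]
`print('new_key' in backup)` → prints False

Answer:
True
[75, 372, 141]
False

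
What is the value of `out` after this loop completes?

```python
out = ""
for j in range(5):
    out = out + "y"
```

Repeat 'y' 5 times
`out` takes the values: "" → "y" → "yy" → "yyy" → "yyyy" → "yyyyy"

Answer: "yyyyy"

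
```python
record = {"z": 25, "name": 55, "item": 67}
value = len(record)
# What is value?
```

Trace:
`record = {"z": 25, "name": 55, "item": 67}` → record = {'z': 25, 'name': 55, 'item': 67}
`value = len(record)` → value = 3
So value = 3

Answer: 3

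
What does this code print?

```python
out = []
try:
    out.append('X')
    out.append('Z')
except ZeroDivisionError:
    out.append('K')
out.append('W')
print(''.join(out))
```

Execution trace: 'X' (try body) → 'Z' (try body, no exception) → 'W' (after the try/except). Output: XZW

Answer: XZW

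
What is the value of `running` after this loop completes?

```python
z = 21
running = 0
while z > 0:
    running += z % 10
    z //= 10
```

Sum digits of 21
`running` takes the values: 0 → 1 → 3

Answer: 3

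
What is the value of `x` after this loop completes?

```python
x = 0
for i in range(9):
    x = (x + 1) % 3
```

Increment mod 3, 9 times = 0
`x` takes the values: 0 → 1 → 2 → 0 → 1 → 2 → 0 → 1 → 2 → 0

Answer: 0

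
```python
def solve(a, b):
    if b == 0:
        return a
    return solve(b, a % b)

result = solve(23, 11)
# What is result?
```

solve(23, 11) -> solve(11, 1) -> solve(1, 0) -> 1

Answer: 1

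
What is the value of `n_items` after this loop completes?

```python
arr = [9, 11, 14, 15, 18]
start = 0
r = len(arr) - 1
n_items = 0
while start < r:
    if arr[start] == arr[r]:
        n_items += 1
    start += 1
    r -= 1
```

Count matching pairs from ends
`n_items` takes the values: 0

Answer: 0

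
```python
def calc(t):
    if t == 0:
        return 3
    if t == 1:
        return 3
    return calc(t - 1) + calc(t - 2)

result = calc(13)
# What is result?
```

Build up from base cases: calc(0)=3, calc(1)=3, calc(2)=6, calc(3)=9, calc(4)=15, calc(5)=24, calc(6)=39, ..., calc(13)=1131

Answer: 1131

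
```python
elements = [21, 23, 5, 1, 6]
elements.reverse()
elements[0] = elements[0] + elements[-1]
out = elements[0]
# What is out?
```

Trace:
`elements = [21, 23, 5, 1, 6]` → elements = [21, 23, 5, 1, 6]
`elements.reverse()` → elements = [6, 1, 5, 23, 21]
`elements[0] = elements[0] + elements[-1]` → elements = [27, 1, 5, 23, 21]
`out = elements[0]` → out = 27
So out = 27

Answer: 27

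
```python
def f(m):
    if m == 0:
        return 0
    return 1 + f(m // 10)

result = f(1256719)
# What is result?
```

Count of digits of 1256719: 7

Answer: 7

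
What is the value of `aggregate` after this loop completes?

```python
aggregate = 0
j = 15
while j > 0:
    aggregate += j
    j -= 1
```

Sum 15 down to 1
`aggregate` takes the values: 0 → 15 → 29 → 42 → 54 → 65 → 75 → 84 → 92 → 99 → 105 → 110 → 114 → 117 → 119 → 120

Answer: 120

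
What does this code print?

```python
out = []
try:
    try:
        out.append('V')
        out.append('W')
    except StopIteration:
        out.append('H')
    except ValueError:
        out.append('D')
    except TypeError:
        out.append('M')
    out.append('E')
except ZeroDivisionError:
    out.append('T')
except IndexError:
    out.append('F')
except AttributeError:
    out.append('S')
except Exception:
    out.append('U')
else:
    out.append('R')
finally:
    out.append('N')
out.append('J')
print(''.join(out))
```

Execution trace: 'V' (inner try body) → 'W' (inner try body, no exception) → 'E' (try body, no exception) → 'R' (else) → 'N' (finally) → 'J' (after the try/except). Output: VWERNJ

Answer: VWERNJ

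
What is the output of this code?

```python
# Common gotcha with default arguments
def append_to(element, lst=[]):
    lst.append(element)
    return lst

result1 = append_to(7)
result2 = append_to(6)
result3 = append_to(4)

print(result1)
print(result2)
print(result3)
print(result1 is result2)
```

Key concept: mutable default argument gotcha.
Step by step:
`result1 = append_to(7)` → result1 = [7]
`result2 = append_to(6)` → result1 = [7, 6] (same object as result2); result2 = [7, 6] (same object as result1)
`result3 = append_to(4)` → result1 = [7, 6, 4] (same object as result2, result3); result2 = [7, 6, 4] (same object as result1, result3); result3 = [7, 6, 4] (same object as result1, result2)
`print(result1)` → prints [7, 6, 4]
`print(result2)` → prints [7, 6, 4]
`print(result3)` → prints [7, 6, 4]
`print(result1 is result2)` → prints True

Answer:
[7, 6, 4]
[7, 6, 4]
[7, 6, 4]
True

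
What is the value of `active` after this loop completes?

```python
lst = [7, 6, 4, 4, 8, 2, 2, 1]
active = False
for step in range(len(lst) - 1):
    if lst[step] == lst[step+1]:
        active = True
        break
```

Check consecutive duplicates in [7, 6, 4, 4, 8, 2, 2, 1]
`active` takes the values: False → True

Answer: True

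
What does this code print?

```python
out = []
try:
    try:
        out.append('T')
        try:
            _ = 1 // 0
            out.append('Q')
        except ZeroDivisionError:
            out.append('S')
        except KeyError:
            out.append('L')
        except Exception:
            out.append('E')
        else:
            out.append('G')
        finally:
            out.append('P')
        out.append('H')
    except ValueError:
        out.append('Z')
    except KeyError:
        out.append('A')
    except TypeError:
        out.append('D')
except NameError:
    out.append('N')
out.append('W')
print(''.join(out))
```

Execution trace: 'T' (try body) → 'S' (inner except ZeroDivisionError) → 'P' (inner finally) → 'H' (try body, no exception) → 'W' (after the try/except). Output: TSPHW

Answer: TSPHW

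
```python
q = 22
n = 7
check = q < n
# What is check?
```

Trace:
`q = 22` → q = 22
`n = 7` → n = 7
`check = q < n` → check = False
So check = False

Answer: False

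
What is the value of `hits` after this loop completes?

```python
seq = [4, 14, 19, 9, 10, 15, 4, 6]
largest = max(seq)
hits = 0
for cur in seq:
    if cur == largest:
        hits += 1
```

Count of max value 19 in [4, 14, 19, 9, 10, 15, 4, 6]
`hits` takes the values: 0 → 1

Answer: 1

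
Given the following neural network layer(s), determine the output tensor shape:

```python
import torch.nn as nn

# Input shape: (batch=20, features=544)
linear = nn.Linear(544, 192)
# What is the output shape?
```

Input: (20, 544) -> Output: (20, 192)

Answer: (20, 192)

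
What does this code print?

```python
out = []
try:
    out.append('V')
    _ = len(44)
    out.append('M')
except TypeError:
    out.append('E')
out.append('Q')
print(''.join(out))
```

Execution trace: 'V' (try body) → 'E' (except TypeError) → 'Q' (after the try/except). Output: VEQ

Answer: VEQ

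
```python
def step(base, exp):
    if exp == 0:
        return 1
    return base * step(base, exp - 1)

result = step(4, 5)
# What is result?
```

step(4, 5) = 4 * 4 * 4 * 4 * 4 = 1024

Answer: 1024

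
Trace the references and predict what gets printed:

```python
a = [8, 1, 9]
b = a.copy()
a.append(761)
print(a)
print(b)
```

Key concept: list.copy() creates independent copy.
Step by step:
`a = [8, 1, 9]` → a = [8, 1, 9]
`b = a.copy()` → b = [8, 1, 9]
`a.append(761)` → a = [8, 1, 9, 761]
`print(a)` → prints [8, 1, 9, 761]
`print(b)` → prints [8, 1, 9]

Answer:
[8, 1, 9, 761]
[8, 1, 9]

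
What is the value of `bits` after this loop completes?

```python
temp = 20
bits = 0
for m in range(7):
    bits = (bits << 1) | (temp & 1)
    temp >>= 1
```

Reverse lowest 7 bits of 20
`bits` takes the values: 0 → 1 → 2 → 5 → 10 → 20

Answer: 20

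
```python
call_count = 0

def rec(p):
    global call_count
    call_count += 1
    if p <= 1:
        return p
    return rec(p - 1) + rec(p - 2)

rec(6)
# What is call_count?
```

Calls(p) = 1 + Calls(p-1) + Calls(p-2); Calls(0)=Calls(1)=1. For p=6 this gives 25.

Answer: 25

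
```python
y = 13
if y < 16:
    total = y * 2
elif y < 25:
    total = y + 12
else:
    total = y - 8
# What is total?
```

Trace:
`y = 13` → y = 13
`if y < 16: ...` → y < 16 is True → total = 26
So total = 26

Answer: 26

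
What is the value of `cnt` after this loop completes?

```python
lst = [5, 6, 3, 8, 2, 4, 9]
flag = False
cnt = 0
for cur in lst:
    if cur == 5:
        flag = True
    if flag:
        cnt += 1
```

Count elements after first 5 in [5, 6, 3, 8, 2, 4, 9]
`cnt` takes the values: 0 → 1 → 2 → 3 → 4 → 5 → 6 → 7

Answer: 7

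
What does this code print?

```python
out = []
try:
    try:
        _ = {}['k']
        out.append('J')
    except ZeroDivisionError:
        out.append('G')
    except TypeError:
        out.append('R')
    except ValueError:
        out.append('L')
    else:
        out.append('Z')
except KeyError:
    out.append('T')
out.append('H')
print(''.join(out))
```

Execution trace: 'T' (outer except KeyError) → 'H' (after the try/except). Output: TH

Answer: TH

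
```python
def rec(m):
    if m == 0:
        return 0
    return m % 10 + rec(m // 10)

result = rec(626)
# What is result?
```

Sum of digits of 626: 6 + 2 + 6 = 14

Answer: 14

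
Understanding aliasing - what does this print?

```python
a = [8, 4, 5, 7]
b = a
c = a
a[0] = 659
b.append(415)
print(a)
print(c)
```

Key concept: multiple aliases.
Step by step:
`a = [8, 4, 5, 7]` → a = [8, 4, 5, 7]
`b = a` → b = [8, 4, 5, 7] (same object as a)
`c = a` → c = [8, 4, 5, 7] (same object as a, b)
`a[0] = 659` → a = [659, 4, 5, 7] (same object as b, c); b = [659, 4, 5, 7] (same object as a, c); c = [659, 4, 5, 7] (same object as a, b)
`b.append(415)` → a = [659, 4, 5, 7, 415] (same object as b, c); b = [659, 4, 5, 7, 415] (same object as a, c); c = [659, 4, 5, 7, 415] (same object as a, b)
`print(a)` → prints [659, 4, 5, 7, 415]
`print(c)` → prints [659, 4, 5, 7, 415]

Answer:
[659, 4, 5, 7, 415]
[659, 4, 5, 7, 415]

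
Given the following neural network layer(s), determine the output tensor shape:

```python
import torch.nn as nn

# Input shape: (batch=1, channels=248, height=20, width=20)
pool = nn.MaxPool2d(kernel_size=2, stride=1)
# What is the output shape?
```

Input: (1, 248, 20, 20) -> Output: (1, 248, 19, 19)

Answer: (1, 248, 19, 19)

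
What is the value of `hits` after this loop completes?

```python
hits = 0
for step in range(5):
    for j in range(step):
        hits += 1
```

Triangle number: 0+1+2+...+4
`hits` takes the values: 0 → 1 → 2 → 3 → 4 → 5 → 6 → 7 → 8 → 9 → 10

Answer: 10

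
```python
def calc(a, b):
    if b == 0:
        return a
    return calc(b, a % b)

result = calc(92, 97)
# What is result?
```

calc(92, 97) -> calc(97, 92) -> calc(92, 5) -> calc(5, 2) -> calc(2, 1) -> calc(1, 0) -> 1

Answer: 1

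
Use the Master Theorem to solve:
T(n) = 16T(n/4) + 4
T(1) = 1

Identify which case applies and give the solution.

a=16, b=4, f(n)=4. log_4(16) = 2. Since c=0 < 2, Case 1 applies: T(n) = Θ(n^log_b(a)) = O(n^2).

Answer: O(n^2) - Case 1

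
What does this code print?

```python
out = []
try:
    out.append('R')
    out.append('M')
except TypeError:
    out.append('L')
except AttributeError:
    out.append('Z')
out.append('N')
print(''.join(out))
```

Execution trace: 'R' (try body) → 'M' (try body, no exception) → 'N' (after the try/except). Output: RMN

Answer: RMN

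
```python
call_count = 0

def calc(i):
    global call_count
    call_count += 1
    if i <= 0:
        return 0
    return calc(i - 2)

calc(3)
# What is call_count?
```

Linear recursion stepping by 2: 3 calls from i=3 down to ≤0.

Answer: 3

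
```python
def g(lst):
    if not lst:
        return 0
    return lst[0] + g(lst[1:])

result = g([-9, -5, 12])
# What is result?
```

(-9) + (-5) + 12 + 0 = -2

Answer: -2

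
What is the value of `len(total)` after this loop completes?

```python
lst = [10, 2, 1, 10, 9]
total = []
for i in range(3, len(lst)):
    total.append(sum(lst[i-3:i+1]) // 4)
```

Number of 4-element averages
`total` takes the values: [] → [5] → [5, 5]
So `len(total)` = 2

Answer: 2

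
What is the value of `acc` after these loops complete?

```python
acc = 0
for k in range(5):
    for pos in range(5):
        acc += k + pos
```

Sum of all k+pos for k,pos in 5x5
`acc` takes the values: 0 → 1 → 3 → 6 → 10 → 11 → 13 → 16 → 20 → 25 → 27 → 30 → 34 → 39 → 45 → 48 → 52 → 57 → 63 → 70 → 74 → 79 → 85 → 92 → 100

Answer: 100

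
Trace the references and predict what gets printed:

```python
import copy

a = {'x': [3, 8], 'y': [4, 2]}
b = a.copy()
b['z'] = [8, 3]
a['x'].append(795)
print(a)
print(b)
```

Key concept: shallow copy of dict with mutable values.
Step by step:
`a = {'x': [3, 8], 'y': [4, 2]}` → a = {'x': [3, 8], 'y': [4, 2]}
`b = a.copy()` → b = {'x': [3, 8], 'y': [4, 2]}
`b['z'] = [8, 3]` → b = {'x': [3, 8], 'y': [4, 2], 'z': [8, 3]}
`a['x'].append(795)` → a = {'x': [3, 8, 795], 'y': [4, 2]}; b = {'x': [3, 8, 795], 'y': [4, 2], 'z': [8, 3]}
`print(a)` → prints {'x': [3, 8, 795], 'y': [4, 2]}
`print(b)` → prints {'x': [3, 8, 795], 'y': [4, 2], 'z': [8, 3]}

Answer:
{'x': [3, 8, 795], 'y': [4, 2]}
{'x': [3, 8, 795], 'y': [4, 2], 'z': [8, 3]}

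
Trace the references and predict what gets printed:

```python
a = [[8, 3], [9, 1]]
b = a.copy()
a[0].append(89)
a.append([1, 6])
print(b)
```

Key concept: shallow copy with nested lists.
Step by step:
`a = [[8, 3], [9, 1]]` → a = [[8, 3], [9, 1]]
`b = a.copy()` → b = [[8, 3], [9, 1]]
`a[0].append(89)` → a = [[8, 3, 89], [9, 1]]; b = [[8, 3, 89], [9, 1]]
`a.append([1, 6])` → a = [[8, 3, 89], [9, 1], [1, 6]]
`print(b)` → prints [[8, 3, 89], [9, 1]]

Answer: [[8, 3, 89], [9, 1]]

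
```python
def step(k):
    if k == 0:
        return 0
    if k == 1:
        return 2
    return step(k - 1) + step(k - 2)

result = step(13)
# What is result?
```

Build up from base cases: step(0)=0, step(1)=2, step(2)=2, step(3)=4, step(4)=6, step(5)=10, step(6)=16, ..., step(13)=466

Answer: 466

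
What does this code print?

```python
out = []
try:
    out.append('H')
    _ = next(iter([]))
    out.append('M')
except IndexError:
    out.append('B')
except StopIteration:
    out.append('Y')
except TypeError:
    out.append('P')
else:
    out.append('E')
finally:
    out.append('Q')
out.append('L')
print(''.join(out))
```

Execution trace: 'H' (try body) → 'Y' (except StopIteration) → 'Q' (finally) → 'L' (after the try/except). Output: HYQL

Answer: HYQL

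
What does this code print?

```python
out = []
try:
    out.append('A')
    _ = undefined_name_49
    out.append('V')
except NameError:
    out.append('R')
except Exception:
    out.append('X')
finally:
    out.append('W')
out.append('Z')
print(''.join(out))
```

Execution trace: 'A' (try body) → 'R' (except NameError) → 'W' (finally) → 'Z' (after the try/except). Output: ARWZ

Answer: ARWZ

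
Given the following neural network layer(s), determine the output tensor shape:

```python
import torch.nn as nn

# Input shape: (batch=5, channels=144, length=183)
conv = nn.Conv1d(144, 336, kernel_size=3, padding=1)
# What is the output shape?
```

Input: (5, 144, 183) -> Output: (5, 336, 183)

Answer: (5, 336, 183)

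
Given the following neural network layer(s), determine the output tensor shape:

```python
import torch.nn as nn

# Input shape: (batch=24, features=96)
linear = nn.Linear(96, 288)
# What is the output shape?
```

Input: (24, 96) -> Output: (24, 288)

Answer: (24, 288)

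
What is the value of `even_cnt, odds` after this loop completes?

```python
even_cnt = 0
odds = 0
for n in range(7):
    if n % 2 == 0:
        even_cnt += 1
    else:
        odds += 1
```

Count evens and odds in range(7)
`even_cnt, odds` takes the values: (0, 0) → (1, 0) → (1, 1) → (2, 1) → (2, 2) → (3, 2) → (3, 3) → (4, 3)

Answer: 4, 3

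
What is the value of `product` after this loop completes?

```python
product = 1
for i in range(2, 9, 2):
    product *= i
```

Product of even numbers 2 to 8
`product` takes the values: 1 → 2 → 8 → 48 → 384

Answer: 384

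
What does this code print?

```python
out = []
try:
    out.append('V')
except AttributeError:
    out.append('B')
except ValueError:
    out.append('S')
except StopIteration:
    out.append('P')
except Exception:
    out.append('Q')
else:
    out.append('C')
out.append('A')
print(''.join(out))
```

Execution trace: 'V' (try body, no exception) → 'C' (else) → 'A' (after the try/except). Output: VCA

Answer: VCA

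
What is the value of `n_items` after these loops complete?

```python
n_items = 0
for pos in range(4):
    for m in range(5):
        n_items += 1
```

4 * 5 = 20
`n_items` takes the values: 0 → 1 → 2 → 3 → 4 → 5 → 6 → 7 → 8 → 9 → 10 → 11 → 12 → 13 → 14 → 15 → 16 → 17 → 18 → 19 → 20

Answer: 20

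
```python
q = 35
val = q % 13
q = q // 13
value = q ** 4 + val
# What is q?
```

Trace:
`q = 35` → q = 35
`val = q % 13` → val = 9
`q = q // 13` → q = 2
`value = q ** 4 + val` → value = 25
So q = 2

Answer: 2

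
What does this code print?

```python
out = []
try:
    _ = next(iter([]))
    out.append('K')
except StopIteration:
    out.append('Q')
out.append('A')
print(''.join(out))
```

Execution trace: 'Q' (except StopIteration) → 'A' (after the try/except). Output: QA

Answer: QA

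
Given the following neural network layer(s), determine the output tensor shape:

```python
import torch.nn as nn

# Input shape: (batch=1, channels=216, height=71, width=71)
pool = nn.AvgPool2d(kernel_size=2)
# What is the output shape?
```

Input: (1, 216, 71, 71) -> Output: (1, 216, 35, 35)

Answer: (1, 216, 35, 35)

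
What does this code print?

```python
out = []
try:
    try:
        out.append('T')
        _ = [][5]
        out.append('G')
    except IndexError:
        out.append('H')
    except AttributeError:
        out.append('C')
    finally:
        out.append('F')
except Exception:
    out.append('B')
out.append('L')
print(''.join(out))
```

Execution trace: 'T' (inner try body) → 'H' (inner except IndexError) → 'F' (inner finally) → 'L' (after the try/except). Output: THFL

Answer: THFL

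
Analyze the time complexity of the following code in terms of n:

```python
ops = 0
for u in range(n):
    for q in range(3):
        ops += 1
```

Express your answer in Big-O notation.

Each loop level contributes: n × 1. Multiplying the contributions gives O(n).

Answer: O(n)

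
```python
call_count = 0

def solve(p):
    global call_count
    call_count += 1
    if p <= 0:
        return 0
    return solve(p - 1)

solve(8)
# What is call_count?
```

Linear recursion stepping by 1: 9 calls from p=8 down to ≤0.

Answer: 9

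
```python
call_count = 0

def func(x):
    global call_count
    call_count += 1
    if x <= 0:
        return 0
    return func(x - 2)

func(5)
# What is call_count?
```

Linear recursion stepping by 2: 4 calls from x=5 down to ≤0.

Answer: 4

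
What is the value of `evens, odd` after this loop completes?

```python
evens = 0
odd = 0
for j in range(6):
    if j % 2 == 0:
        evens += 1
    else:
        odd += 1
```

Count evens and odds in range(6)
`evens, odd` takes the values: (0, 0) → (1, 0) → (1, 1) → (2, 1) → (2, 2) → (3, 2) → (3, 3)

Answer: 3, 3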